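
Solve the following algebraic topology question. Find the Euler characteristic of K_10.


K_10: V = 10, E = C(10,2) = 45.
chi = V - E = 10 - 45 = -35

-35


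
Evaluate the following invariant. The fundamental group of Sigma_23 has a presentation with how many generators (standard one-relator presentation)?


Standard presentation: pi_1(Sigma_g) = <a_1,b_1,...,a_g,b_g | [a_1,b_1]...[a_g,b_g] = 1>.
Number of generators = 2g = 2*23 = 46

46


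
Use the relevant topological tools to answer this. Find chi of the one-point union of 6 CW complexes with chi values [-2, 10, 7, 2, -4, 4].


chi(A v B) = chi(A) + chi(B) - 1 (one point identified).
For 6 spaces: chi = (sum chi_i) - (6 - 1).
sum = 17; chi = 17 - 5 = 12

12


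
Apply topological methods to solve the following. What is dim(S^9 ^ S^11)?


S^m ^ S^n = S^{m+n}.
k = 9 + 11 = 20

20


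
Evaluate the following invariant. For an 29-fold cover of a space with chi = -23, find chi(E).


For a finite covering: chi(E) = (number of sheets) * chi(B).
chi(E) = 29 * (-23) = -667

-667


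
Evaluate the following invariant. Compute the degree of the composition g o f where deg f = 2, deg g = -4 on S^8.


Degree is multiplicative under composition: deg(g o f) = deg(g) * deg(f).
= -4 * 2 = -8

-8


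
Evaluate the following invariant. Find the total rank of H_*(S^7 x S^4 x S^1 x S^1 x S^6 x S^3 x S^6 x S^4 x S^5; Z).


Total Betti number is multiplicative under products.
Each S^d (d>=1) has total Betti number 2.
There are 9 sphere factors.
Total = 2^9 = 512

512


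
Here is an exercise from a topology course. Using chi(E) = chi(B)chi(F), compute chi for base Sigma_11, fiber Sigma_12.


For a fiber bundle F -> E -> B (with CW structure): chi(E) = chi(B) * chi(F).
chi(Sigma_11) = -20, chi(Sigma_12) = -22.
chi(E) = (-20) * (-22) = 440

440


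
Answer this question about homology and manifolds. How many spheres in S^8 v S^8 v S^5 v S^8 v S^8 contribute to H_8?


For a wedge of spheres, H_k (k>0) is free on one generator per sphere of dimension k.
Spheres of dimension 8: count = 4.
b_8 = 4

4


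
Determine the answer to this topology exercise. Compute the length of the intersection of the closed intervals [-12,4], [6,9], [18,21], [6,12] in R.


Intersection = [max(a_i), min(b_i)] = [18, 4].
Since 18 > 4, the intersection is empty.
Length = 0

0


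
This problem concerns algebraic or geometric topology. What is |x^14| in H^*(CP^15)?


|x| = 2 in H^*(CP^n).
|x^14| = 14 * |x| = 14 * 2 = 28

28


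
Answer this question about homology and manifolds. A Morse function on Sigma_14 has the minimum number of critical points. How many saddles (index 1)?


A perfect Morse function has m_k = b_k.
For Sigma_14: b_0=1, b_1=2g=28, b_2=1.
Saddles m_1 = 2g = 28

28


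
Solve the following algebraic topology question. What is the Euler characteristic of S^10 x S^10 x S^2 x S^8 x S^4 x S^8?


chi is multiplicative: chi(X x Y) = chi(X) chi(Y).
Each even-dim sphere has chi = 2. There are 6 factors.
chi = 2^6 = 64

64


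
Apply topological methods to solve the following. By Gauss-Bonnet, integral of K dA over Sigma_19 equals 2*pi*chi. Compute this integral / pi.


Gauss-Bonnet: integral K dA = 2*pi*chi(M).
chi(Sigma_19) = 2 - 2*19 = -36.
(integral K dA)/pi = 2*chi = 2*(-36) = -72

-72


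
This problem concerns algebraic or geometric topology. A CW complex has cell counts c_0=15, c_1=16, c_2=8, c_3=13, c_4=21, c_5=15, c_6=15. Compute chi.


chi = sum_k (-1)^k c_k.
= (-1)^0*15 + (-1)^1*16 + (-1)^2*8 + (-1)^3*13 + (-1)^4*21 + (-1)^5*15 + (-1)^6*15
= (15) + (-16) + (8) + (-13) + (21) + (-15) + (15)
= 15

15


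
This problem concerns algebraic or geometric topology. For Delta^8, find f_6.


Delta^8 has 8+1 vertices. A 6-face is a choice of 6+1 vertices.
f_6 = C(8+1, 6+1) = C(9,7) = 36

36


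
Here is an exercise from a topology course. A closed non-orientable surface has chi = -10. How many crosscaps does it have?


chi = 2 - k for closed non-orientable surfaces with k crosscaps.
-10 = 2 - k
k = 2 - (-10) = 12

12


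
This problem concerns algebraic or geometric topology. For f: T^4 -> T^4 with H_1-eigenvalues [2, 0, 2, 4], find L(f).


For a torus self-map: L(f) = det(I - A) where A acts on H_1.
L(f) = (1-2) * (1-0) * (1-2) * (1-4) = -1 * 1 * -1 * -3 = -3

-3


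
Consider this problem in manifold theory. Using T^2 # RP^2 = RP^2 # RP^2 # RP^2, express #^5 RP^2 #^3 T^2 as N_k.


Since a >= 1, the sum is non-orientable; each T^2 can be replaced by RP^2 # RP^2 (since T^2#RP^2 = 3RP^2).
Total crosscaps k = 5 + 2*3 = 11.
Check via chi: chi = 5*1 + 3*0 - (5+3-1)*2 = -9 = 2 - k = -9. Consistent.

11


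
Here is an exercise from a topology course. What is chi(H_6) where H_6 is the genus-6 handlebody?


A genus-g handlebody deformation retracts to a wedge of g circles.
chi(vee_g S^1) = 1 - g.
chi(H_6) = 1 - 6 = -5

-5


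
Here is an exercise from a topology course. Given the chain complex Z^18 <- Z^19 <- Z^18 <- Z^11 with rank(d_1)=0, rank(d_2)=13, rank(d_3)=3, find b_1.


rank H_k = rank(ker d_k) - rank(im d_{k+1}).
rank(ker d_1) = rank(C_1) - rank(d_1) = 19 - 0 = 19.
rank(im d_{1+1}) = 13.
rank H_1 = 19 - 13 = 6

6


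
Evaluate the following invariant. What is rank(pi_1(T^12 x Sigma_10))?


pi_1(A x B) = pi_1(A) x pi_1(B); rank of abelianization = b_1.
b_1(T^12) = 12, b_1(Sigma_10) = 2*10 = 20.
b_1(product) = 12 + 20 = 32

32


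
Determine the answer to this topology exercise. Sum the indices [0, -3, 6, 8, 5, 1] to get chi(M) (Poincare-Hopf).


Poincare-Hopf: chi(M) = sum of indices of zeros.
chi = (0) + (-3) + (6) + (8) + (5) + (1) = 17

17


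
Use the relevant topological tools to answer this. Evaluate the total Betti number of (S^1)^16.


b_k(T^16) = C(16,k), so the sum over k is sum_k C(16,k) = 2^16.
Total = 2^16 = 65536

65536


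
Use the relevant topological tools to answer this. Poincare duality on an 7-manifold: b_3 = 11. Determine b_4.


Poincare duality for closed orientable n-manifolds: b_k = b_{n-k}.
Here n = 7, so b_4 = b_3 = 11

11


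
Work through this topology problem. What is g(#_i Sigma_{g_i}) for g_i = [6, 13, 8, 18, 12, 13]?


Genus is additive under connected sum of orientable surfaces.
g = 6 + 13 + 8 + 18 + 12 + 13 = 70

70


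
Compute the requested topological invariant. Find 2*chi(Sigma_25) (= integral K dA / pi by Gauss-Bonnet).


Gauss-Bonnet: integral K dA = 2*pi*chi(M).
chi(Sigma_25) = 2 - 2*25 = -48.
(integral K dA)/pi = 2*chi = 2*(-48) = -96

-96


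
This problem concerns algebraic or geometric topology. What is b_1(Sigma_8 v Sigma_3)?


For a wedge: H_1(A v B) = H_1(A) + H_1(B).
b_1(Sigma_8) = 16, b_1(Sigma_3) = 6.
b_1 = 16 + 6 = 22

22


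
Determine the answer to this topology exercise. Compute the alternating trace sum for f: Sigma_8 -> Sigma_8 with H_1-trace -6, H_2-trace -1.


L(f) = tr(f_0*) - tr(f_1*) + tr(f_2*).
= 1 - (-6) + (-1)
= 6

6


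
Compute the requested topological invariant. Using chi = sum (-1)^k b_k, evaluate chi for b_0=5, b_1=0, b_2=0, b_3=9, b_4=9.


chi = sum_k (-1)^k b_k.
= (5) + (0) + (0) + (-9) + (9)
= 5

5


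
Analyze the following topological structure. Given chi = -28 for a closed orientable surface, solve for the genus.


chi = 2 - 2g for closed orientable surfaces.
-28 = 2 - 2g
2g = 2 - (-28) = 30
g = 15

15


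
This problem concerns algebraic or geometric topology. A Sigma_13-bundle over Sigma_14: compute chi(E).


For a fiber bundle F -> E -> B (with CW structure): chi(E) = chi(B) * chi(F).
chi(Sigma_14) = -26, chi(Sigma_13) = -24.
chi(E) = (-26) * (-24) = 624

624


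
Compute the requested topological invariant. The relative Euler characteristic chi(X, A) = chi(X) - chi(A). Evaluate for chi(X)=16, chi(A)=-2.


Relative Euler characteristic: chi(X, A) = chi(X) - chi(A).
= 16 - (-2) = 18

18


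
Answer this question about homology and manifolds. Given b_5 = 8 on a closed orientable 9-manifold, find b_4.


Poincare duality for closed orientable n-manifolds: b_k = b_{n-k}.
Here n = 9, so b_4 = b_5 = 8

8


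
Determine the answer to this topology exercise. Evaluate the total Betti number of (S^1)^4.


b_k(T^4) = C(4,k), so the sum over k is sum_k C(4,k) = 2^4.
Total = 2^4 = 16

16


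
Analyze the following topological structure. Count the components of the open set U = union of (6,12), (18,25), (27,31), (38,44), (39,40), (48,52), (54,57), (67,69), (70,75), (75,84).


Sort and merge overlapping open intervals.
Merged: (6,12), (18,25), (27,31), (38,44), (48,52), (54,57), (67,69), (70,75), (75,84).
Number of components = 9

9


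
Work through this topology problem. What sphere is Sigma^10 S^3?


Each suspension raises dimension by 1: Sigma S^n = S^{n+1}.
Sigma^10 S^3 = S^{3+10} = S^13

13


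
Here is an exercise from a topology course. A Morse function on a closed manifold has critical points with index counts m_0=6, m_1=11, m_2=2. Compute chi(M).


Morse theory: chi(M) = sum_k (-1)^k m_k where m_k = #(index-k critical points).
= (6) + (-11) + (2) = -3

-3


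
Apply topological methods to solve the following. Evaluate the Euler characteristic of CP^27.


CP^27 has one cell in each even dimension 0, 2, ..., 2*27 (27+1 cells total).
All cells are even-dimensional, so chi = number of cells.
chi = 27 + 1 = 28

28


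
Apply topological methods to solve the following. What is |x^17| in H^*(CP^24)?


|x| = 2 in H^*(CP^n).
|x^17| = 17 * |x| = 17 * 2 = 34

34


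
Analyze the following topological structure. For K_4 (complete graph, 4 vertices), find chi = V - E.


K_4: V = 4, E = C(4,2) = 6.
chi = V - E = 4 - 6 = -2

-2


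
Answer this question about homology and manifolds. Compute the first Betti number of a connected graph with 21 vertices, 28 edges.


For a connected graph: rank(pi_1) = b_1 = E - V + 1 = 1 - chi.
chi = V - E = 21 - 28 = -7.
rank = 1 - (-7) = 28 - 21 + 1 = 8

8


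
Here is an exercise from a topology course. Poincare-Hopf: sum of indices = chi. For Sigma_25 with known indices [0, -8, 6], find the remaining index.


Poincare-Hopf: sum of indices = chi(M).
chi(Sigma_25) = 2 - 2*25 = -48.
Sum of known indices = -2.
x = chi - (sum known) = -48 - (-2) = -46

-46


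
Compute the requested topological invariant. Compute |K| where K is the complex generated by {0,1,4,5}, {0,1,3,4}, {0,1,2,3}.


Each maximal simplex on m vertices has 2^m - 1 nonempty faces.
Take the union (dedupe shared faces).
Total distinct faces = 31

31


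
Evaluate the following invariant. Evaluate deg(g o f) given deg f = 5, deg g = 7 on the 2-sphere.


Degree is multiplicative under composition: deg(g o f) = deg(g) * deg(f).
= 7 * 5 = 35

35


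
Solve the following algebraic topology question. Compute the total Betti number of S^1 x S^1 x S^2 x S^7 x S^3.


Total Betti number is multiplicative under products.
Each S^d (d>=1) has total Betti number 2.
There are 5 sphere factors.
Total = 2^5 = 32

32


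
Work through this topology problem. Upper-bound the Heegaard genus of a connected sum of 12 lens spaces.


Heegaard genus satisfies g(A#B) <= g(A) + g(B).
Each lens space has g = 1.
Upper bound: 12 * 1 = 12

12


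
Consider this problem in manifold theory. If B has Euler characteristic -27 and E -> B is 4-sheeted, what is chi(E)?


For a finite covering: chi(E) = (number of sheets) * chi(B).
chi(E) = 4 * (-27) = -108

-108


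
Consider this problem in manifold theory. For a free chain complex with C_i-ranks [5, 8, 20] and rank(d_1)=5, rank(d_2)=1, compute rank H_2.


rank H_k = rank(ker d_k) - rank(im d_{k+1}).
rank(ker d_2) = rank(C_2) - rank(d_2) = 20 - 1 = 19.
rank(im d_{2+1}) = 0.
rank H_2 = 19 - 0 = 19

19


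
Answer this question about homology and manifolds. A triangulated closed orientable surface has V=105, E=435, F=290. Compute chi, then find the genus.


chi = V - E + F = 105 - 435 + 290 = -40
For orientable closed surface: chi = 2 - 2g, so g = (2 - chi)/2.
g = (2 - (-40)) / 2 = 42 / 2 = 21

21


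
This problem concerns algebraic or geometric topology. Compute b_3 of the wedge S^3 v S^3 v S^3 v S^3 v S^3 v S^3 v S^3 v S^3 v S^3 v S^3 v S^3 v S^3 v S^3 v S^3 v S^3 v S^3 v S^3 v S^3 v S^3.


For a wedge of spheres, H_k (k>0) is free on one generator per sphere of dimension k.
Spheres of dimension 3: count = 19.
b_3 = 19

19


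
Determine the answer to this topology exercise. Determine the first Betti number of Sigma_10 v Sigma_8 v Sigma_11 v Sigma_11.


For a wedge X v Y: reduced H_k(X v Y) = H_k(X) + H_k(Y).
Each Sigma_g contributes b_1 = 2g.
b_1 = 20 + 16 + 22 + 22 = 80

80


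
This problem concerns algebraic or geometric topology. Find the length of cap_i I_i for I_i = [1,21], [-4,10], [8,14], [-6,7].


Intersection = [max(a_i), min(b_i)] = [8, 7].
Since 8 > 7, the intersection is empty.
Length = 0

0


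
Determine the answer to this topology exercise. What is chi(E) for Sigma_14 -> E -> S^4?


chi(S^4) = 2 (n even), chi(Sigma_14) = 2 - 2*14 = -26.
chi(E) = 2 * (-26) = -52

-52


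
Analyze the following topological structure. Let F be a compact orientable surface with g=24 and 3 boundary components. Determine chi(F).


For a compact orientable surface with genus g and b boundary components: chi = 2 - 2g - b.
chi = 2 - 2*24 - 3 = 2 - 48 - 3 = -49

-49


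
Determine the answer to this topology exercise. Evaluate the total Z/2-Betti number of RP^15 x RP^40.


dim H^*(RP^n; Z/2) = n+1 (one Z/2 in each degree 0..n).
Total Betti number is multiplicative.
Total = (15+1) * (40+1) = 16 * 41 = 656

656


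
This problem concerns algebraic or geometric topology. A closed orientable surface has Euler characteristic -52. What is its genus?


chi = 2 - 2g for closed orientable surfaces.
-52 = 2 - 2g
2g = 2 - (-52) = 54
g = 27

27


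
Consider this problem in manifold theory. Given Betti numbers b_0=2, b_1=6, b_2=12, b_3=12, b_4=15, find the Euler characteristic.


chi = sum_k (-1)^k b_k.
= (2) + (-6) + (12) + (-12) + (15)
= 11

11


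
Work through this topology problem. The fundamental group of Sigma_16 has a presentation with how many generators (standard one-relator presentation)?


Standard presentation: pi_1(Sigma_g) = <a_1,b_1,...,a_g,b_g | [a_1,b_1]...[a_g,b_g] = 1>.
Number of generators = 2g = 2*16 = 32

32


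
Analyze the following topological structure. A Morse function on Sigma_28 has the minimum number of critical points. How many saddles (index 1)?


A perfect Morse function has m_k = b_k.
For Sigma_28: b_0=1, b_1=2g=56, b_2=1.
Saddles m_1 = 2g = 56

56


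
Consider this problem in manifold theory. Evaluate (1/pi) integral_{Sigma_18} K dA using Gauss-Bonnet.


Gauss-Bonnet: integral K dA = 2*pi*chi(M).
chi(Sigma_18) = 2 - 2*18 = -34.
(integral K dA)/pi = 2*chi = 2*(-34) = -68

-68


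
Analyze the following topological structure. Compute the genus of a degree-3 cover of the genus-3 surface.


For an n-sheeted cover: chi(E) = n * chi(B).
chi(Sigma_3) = 2 - 2*3 = -4.
chi(E) = 3 * (-4) = -12.
genus(E) = (2 - chi(E))/2 = (2 - (-12))/2 = 14/2 = 7

7


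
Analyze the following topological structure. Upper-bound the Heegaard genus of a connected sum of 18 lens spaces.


Heegaard genus satisfies g(A#B) <= g(A) + g(B).
Each lens space has g = 1.
Upper bound: 18 * 1 = 18

18


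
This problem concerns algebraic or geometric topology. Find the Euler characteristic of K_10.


K_10: V = 10, E = C(10,2) = 45.
chi = V - E = 10 - 45 = -35

-35


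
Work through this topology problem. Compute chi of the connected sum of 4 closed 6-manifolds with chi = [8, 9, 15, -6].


For n-manifolds: chi(A#B) = chi(A) + chi(B) - chi(S^6).
chi(S^6) = 1 + (-1)^6 = 2.
chi(#) = (sum chi_i) - (4-1)*chi(S^6) = 26 - 3*2 = 20

20


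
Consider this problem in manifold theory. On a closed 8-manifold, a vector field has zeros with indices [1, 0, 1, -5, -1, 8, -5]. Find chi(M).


Poincare-Hopf: chi(M) = sum of indices of zeros.
chi = (1) + (0) + (1) + (-5) + (-1) + (8) + (-5) = -1

-1


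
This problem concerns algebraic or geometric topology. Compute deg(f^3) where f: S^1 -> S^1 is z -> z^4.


deg(f) = 4. Degree is multiplicative: deg(f^3) = (deg f)^3.
deg(f^3) = (4)^3 = 64

64


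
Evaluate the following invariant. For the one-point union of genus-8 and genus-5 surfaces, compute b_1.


For a wedge: H_1(A v B) = H_1(A) + H_1(B).
b_1(Sigma_8) = 16, b_1(Sigma_5) = 10.
b_1 = 16 + 10 = 26

26


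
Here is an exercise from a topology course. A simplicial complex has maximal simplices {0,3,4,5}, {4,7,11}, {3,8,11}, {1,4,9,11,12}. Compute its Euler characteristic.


Enumerate all faces; f-vector: f_0=10, f_1=21, f_2=16, f_3=6, f_4=1.
chi = sum (-1)^k f_k = 0

0


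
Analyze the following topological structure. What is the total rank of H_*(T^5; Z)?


b_k(T^5) = C(5,k), so the sum over k is sum_k C(5,k) = 2^5.
Total = 2^5 = 32

32


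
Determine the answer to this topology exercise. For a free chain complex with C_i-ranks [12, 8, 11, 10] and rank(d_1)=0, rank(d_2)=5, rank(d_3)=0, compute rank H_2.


rank H_k = rank(ker d_k) - rank(im d_{k+1}).
rank(ker d_2) = rank(C_2) - rank(d_2) = 11 - 5 = 6.
rank(im d_{2+1}) = 0.
rank H_2 = 6 - 0 = 6

6


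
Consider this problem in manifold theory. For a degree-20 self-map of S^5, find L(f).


On S^5: L(f) = tr(f_0*) + (-1)^5 tr(f_5*) = 1 + (-1)^5 * deg(f).
L(f) = 1 + (-1)^5 * 20 = 1 + -20 = -19

-19


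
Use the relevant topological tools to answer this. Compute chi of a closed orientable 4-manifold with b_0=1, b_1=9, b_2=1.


By Poincare duality b_k = b_{4-k}, so full Betti numbers: b_0=1, b_1=9, b_2=1, b_3=9, b_4=1.
chi = sum (-1)^k b_k = -15

-15


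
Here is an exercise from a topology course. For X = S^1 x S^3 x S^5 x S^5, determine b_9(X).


Each S^d has Poincare polynomial 1 + t^d.
The product S^1 x S^3 x S^5 x S^5 has Poincare polynomial prod(1+t^d_i).
Expanding: b_0=1, b_1=1, b_3=1, b_4=1, b_5=2, b_6=2, b_8=2, b_9=2, b_10=1, b_11=1, b_13=1, b_14=1.
b_9 = 2

2


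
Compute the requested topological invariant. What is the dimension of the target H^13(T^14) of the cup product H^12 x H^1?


Cup product: H^p x H^q -> H^{p+q}; here p+q = 12+1 = 13.
rank H^k(T^n) = C(n,k).
C(14,13) = 14

14


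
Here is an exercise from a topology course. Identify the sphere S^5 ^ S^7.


S^m ^ S^n = S^{m+n}.
k = 5 + 7 = 12

12


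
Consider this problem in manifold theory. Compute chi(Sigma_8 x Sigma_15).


chi(Sigma_8) = 2 - 2*8 = -14
chi(Sigma_15) = 2 - 2*15 = -28
chi(product) = (-14) * (-28) = 392

392


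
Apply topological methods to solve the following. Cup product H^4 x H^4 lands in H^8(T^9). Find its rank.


Cup product: H^p x H^q -> H^{p+q}; here p+q = 4+4 = 8.
rank H^k(T^n) = C(n,k).
C(9,8) = 9

9


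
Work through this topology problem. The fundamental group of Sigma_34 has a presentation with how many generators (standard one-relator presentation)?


Standard presentation: pi_1(Sigma_g) = <a_1,b_1,...,a_g,b_g | [a_1,b_1]...[a_g,b_g] = 1>.
Number of generators = 2g = 2*34 = 68

68


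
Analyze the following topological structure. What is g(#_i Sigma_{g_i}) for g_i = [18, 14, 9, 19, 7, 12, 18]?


Genus is additive under connected sum of orientable surfaces.
g = 18 + 14 + 9 + 19 + 7 + 12 + 18 = 97

97


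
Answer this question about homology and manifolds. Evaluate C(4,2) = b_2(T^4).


By the Kunneth formula, b_k(T^n) = C(n,k).
b_2(T^4) = C(4,2).
C(4,2) = 4!/(2!*2!) = 6

6


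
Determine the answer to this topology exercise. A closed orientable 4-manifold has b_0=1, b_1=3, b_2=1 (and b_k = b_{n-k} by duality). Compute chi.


By Poincare duality b_k = b_{4-k}, so full Betti numbers: b_0=1, b_1=3, b_2=1, b_3=3, b_4=1.
chi = sum (-1)^k b_k = -3

-3


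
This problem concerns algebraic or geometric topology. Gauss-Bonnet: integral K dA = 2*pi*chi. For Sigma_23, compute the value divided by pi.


Gauss-Bonnet: integral K dA = 2*pi*chi(M).
chi(Sigma_23) = 2 - 2*23 = -44.
(integral K dA)/pi = 2*chi = 2*(-44) = -88

-88


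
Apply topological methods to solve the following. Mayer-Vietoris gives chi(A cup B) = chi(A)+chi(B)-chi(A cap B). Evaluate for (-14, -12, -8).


chi(A cup B) = chi(A) + chi(B) - chi(A cap B)
= -14 + (-12) - (-8)
= -18

-18


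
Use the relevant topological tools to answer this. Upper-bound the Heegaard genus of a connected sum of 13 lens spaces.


Heegaard genus satisfies g(A#B) <= g(A) + g(B).
Each lens space has g = 1.
Upper bound: 13 * 1 = 13

13


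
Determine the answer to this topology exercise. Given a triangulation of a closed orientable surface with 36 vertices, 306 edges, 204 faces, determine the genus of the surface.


chi = V - E + F = 36 - 306 + 204 = -66
For orientable closed surface: chi = 2 - 2g, so g = (2 - chi)/2.
g = (2 - (-66)) / 2 = 68 / 2 = 34

34


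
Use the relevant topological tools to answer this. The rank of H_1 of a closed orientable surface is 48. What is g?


For a closed orientable surface: b_1 = 2g.
48 = 2g
g = 48 / 2 = 24

24


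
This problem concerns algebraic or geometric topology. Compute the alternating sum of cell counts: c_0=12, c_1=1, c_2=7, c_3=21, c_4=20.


chi = sum_k (-1)^k c_k.
= (-1)^0*12 + (-1)^1*1 + (-1)^2*7 + (-1)^3*21 + (-1)^4*20
= (12) + (-1) + (7) + (-21) + (20)
= 17

17


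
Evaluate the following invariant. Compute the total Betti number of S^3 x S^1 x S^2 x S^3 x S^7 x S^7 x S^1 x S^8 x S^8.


Total Betti number is multiplicative under products.
Each S^d (d>=1) has total Betti number 2.
There are 9 sphere factors.
Total = 2^9 = 512

512


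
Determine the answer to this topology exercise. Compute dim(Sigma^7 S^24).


Each suspension raises dimension by 1: Sigma S^n = S^{n+1}.
Sigma^7 S^24 = S^{24+7} = S^31

31


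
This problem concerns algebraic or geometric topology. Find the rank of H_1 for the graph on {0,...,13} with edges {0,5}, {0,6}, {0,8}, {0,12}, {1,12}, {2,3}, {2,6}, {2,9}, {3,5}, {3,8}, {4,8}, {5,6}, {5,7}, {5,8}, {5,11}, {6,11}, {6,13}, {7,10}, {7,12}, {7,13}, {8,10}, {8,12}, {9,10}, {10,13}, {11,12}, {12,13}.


b_1 = E - V + (number of components).
E = 26, V = 14, components = 1.
b_1 = 26 - 14 + 1 = 13

13


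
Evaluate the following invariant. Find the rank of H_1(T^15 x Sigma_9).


pi_1(A x B) = pi_1(A) x pi_1(B); rank of abelianization = b_1.
b_1(T^15) = 15, b_1(Sigma_9) = 2*9 = 18.
b_1(product) = 15 + 18 = 33

33


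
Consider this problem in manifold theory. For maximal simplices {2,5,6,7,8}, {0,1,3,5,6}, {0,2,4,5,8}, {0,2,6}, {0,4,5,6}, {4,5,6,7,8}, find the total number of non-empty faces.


Each maximal simplex on m vertices has 2^m - 1 nonempty faces.
Take the union (dedupe shared faces).
Total distinct faces = 96

96


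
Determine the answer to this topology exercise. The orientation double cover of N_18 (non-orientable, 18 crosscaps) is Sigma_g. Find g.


chi(N_18) = 2 - 18 = -16.
Double cover: chi(Sigma_g) = 2 * chi(N_18) = 2*(-16) = -32.
2 - 2g = -32, so g = (2 - (-32))/2 = 34/2 = 17

17


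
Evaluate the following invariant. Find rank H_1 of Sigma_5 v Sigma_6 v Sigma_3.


For a wedge X v Y: reduced H_k(X v Y) = H_k(X) + H_k(Y).
Each Sigma_g contributes b_1 = 2g.
b_1 = 10 + 12 + 6 = 28

28


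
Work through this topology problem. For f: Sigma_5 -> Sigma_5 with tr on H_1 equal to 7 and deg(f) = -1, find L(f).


L(f) = tr(f_0*) - tr(f_1*) + tr(f_2*).
= 1 - (7) + (-1)
= -7

-7


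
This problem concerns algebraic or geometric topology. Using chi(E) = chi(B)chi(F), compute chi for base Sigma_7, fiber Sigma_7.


For a fiber bundle F -> E -> B (with CW structure): chi(E) = chi(B) * chi(F).
chi(Sigma_7) = -12, chi(Sigma_7) = -12.
chi(E) = (-12) * (-12) = 144

144


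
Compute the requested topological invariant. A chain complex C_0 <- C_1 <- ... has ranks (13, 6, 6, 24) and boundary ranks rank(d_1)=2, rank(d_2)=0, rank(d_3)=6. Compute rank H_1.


rank H_k = rank(ker d_k) - rank(im d_{k+1}).
rank(ker d_1) = rank(C_1) - rank(d_1) = 6 - 2 = 4.
rank(im d_{1+1}) = 0.
rank H_1 = 4 - 0 = 4

4


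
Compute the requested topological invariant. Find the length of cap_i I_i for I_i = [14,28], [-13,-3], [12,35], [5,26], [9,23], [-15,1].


Intersection = [max(a_i), min(b_i)] = [14, -3].
Since 14 > -3, the intersection is empty.
Length = 0

0


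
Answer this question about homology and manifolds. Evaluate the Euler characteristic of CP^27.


CP^27 has one cell in each even dimension 0, 2, ..., 2*27 (27+1 cells total).
All cells are even-dimensional, so chi = number of cells.
chi = 27 + 1 = 28

28


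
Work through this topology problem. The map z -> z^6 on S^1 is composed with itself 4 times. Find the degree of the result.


deg(f) = 6. Degree is multiplicative: deg(f^4) = (deg f)^4.
deg(f^4) = (6)^4 = 1296

1296


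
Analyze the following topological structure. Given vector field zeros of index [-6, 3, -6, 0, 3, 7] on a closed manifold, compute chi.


Poincare-Hopf: chi(M) = sum of indices of zeros.
chi = (-6) + (3) + (-6) + (0) + (3) + (7) = 1

1


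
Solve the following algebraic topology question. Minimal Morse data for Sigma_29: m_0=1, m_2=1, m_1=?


A perfect Morse function has m_k = b_k.
For Sigma_29: b_0=1, b_1=2g=58, b_2=1.
Saddles m_1 = 2g = 58

58


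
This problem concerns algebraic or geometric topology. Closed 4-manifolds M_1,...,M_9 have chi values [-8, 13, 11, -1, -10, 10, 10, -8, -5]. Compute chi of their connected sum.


For n-manifolds: chi(A#B) = chi(A) + chi(B) - chi(S^4).
chi(S^4) = 1 + (-1)^4 = 2.
chi(#) = (sum chi_i) - (9-1)*chi(S^4) = 12 - 8*2 = -4

-4


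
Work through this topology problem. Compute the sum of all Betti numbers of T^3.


b_k(T^3) = C(3,k), so the sum over k is sum_k C(3,k) = 2^3.
Total = 2^3 = 8

8


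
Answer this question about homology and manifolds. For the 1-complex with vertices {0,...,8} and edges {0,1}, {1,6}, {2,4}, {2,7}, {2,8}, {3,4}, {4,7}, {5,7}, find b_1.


b_1 = E - V + (number of components).
E = 8, V = 9, components = 2.
b_1 = 8 - 9 + 2 = 1

1


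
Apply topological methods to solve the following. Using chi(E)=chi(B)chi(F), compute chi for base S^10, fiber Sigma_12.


chi(S^10) = 2 (n even), chi(Sigma_12) = 2 - 2*12 = -22.
chi(E) = 2 * (-22) = -44

-44


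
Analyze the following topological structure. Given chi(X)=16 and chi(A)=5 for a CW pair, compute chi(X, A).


Relative Euler characteristic: chi(X, A) = chi(X) - chi(A).
= 16 - (5) = 11

11


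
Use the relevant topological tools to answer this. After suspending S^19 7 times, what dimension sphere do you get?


Each suspension raises dimension by 1: Sigma S^n = S^{n+1}.
Sigma^7 S^19 = S^{19+7} = S^26

26


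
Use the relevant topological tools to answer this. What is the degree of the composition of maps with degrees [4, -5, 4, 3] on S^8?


Degree is multiplicative: deg(composition) = product of degrees.
= (4) * (-5) * (4) * (3) = -240

-240


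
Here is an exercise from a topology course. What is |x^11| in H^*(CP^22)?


|x| = 2 in H^*(CP^n).
|x^11| = 11 * |x| = 11 * 2 = 22

22


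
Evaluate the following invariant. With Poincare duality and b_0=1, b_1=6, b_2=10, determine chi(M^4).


By Poincare duality b_k = b_{4-k}, so full Betti numbers: b_0=1, b_1=6, b_2=10, b_3=6, b_4=1.
chi = sum (-1)^k b_k = 0

0


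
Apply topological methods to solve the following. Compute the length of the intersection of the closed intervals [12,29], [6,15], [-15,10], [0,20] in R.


Intersection = [max(a_i), min(b_i)] = [12, 10].
Since 12 > 10, the intersection is empty.
Length = 0

0


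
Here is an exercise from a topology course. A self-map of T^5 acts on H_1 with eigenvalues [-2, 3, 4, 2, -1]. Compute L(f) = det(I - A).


For a torus self-map: L(f) = det(I - A) where A acts on H_1.
L(f) = (1--2) * (1-3) * (1-4) * (1-2) * (1--1) = 3 * -2 * -3 * -1 * 2 = -36

-36


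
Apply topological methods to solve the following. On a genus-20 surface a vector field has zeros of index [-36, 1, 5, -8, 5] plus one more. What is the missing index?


Poincare-Hopf: sum of indices = chi(M).
chi(Sigma_20) = 2 - 2*20 = -38.
Sum of known indices = -33.
x = chi - (sum known) = -38 - (-33) = -5

-5


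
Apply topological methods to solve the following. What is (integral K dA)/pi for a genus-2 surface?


Gauss-Bonnet: integral K dA = 2*pi*chi(M).
chi(Sigma_2) = 2 - 2*2 = -2.
(integral K dA)/pi = 2*chi = 2*(-2) = -4

-4


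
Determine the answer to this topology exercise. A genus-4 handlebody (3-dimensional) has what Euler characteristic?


A genus-g handlebody deformation retracts to a wedge of g circles.
chi(vee_g S^1) = 1 - g.
chi(H_4) = 1 - 4 = -3

-3


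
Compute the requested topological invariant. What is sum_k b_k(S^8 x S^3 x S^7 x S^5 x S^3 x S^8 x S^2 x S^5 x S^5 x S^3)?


Total Betti number is multiplicative under products.
Each S^d (d>=1) has total Betti number 2.
There are 10 sphere factors.
Total = 2^10 = 1024

1024


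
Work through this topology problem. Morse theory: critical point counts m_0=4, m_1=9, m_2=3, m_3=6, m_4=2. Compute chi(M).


Morse theory: chi(M) = sum_k (-1)^k m_k where m_k = #(index-k critical points).
= (4) + (-9) + (3) + (-6) + (2) = -6

-6


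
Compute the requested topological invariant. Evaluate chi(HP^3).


HP^3 has one cell in each dimension 0, 4, ..., 4*3 (3+1 cells, all even-dim).
chi = 3 + 1 = 4

4


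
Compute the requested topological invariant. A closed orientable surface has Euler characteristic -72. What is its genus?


chi = 2 - 2g for closed orientable surfaces.
-72 = 2 - 2g
2g = 2 - (-72) = 74
g = 37

37


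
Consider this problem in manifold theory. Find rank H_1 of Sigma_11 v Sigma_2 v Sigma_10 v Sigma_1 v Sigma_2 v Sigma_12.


For a wedge X v Y: reduced H_k(X v Y) = H_k(X) + H_k(Y).
Each Sigma_g contributes b_1 = 2g.
b_1 = 22 + 4 + 20 + 2 + 4 + 24 = 76

76


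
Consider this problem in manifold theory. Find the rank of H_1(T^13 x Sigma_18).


pi_1(A x B) = pi_1(A) x pi_1(B); rank of abelianization = b_1.
b_1(T^13) = 13, b_1(Sigma_18) = 2*18 = 36.
b_1(product) = 13 + 36 = 49

49


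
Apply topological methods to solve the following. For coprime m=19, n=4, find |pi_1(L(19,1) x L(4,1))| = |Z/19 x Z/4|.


pi_1(X x Y) = pi_1(X) x pi_1(Y).
pi_1(L(19,1)) = Z/19, pi_1(L(4,1)) = Z/4.
|Z/19 x Z/4| = 19 * 4 = 76

76


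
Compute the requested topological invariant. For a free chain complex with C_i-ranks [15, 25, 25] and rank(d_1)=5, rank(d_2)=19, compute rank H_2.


rank H_k = rank(ker d_k) - rank(im d_{k+1}).
rank(ker d_2) = rank(C_2) - rank(d_2) = 25 - 19 = 6.
rank(im d_{2+1}) = 0.
rank H_2 = 6 - 0 = 6

6


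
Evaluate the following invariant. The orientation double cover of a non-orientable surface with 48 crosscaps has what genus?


chi(N_48) = 2 - 48 = -46.
Double cover: chi(Sigma_g) = 2 * chi(N_48) = 2*(-46) = -92.
2 - 2g = -92, so g = (2 - (-92))/2 = 94/2 = 47

47


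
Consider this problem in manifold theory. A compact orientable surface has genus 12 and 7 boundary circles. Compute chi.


For a compact orientable surface with genus g and b boundary components: chi = 2 - 2g - b.
chi = 2 - 2*12 - 7 = 2 - 24 - 7 = -29

-29


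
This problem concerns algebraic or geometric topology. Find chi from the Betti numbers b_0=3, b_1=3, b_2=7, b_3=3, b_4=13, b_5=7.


chi = sum_k (-1)^k b_k.
= (3) + (-3) + (7) + (-3) + (13) + (-7)
= 10

10


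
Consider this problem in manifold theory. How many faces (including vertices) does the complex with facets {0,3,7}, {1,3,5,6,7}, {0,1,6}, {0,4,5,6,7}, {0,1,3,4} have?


Each maximal simplex on m vertices has 2^m - 1 nonempty faces.
Take the union (dedupe shared faces).
Total distinct faces = 66

66


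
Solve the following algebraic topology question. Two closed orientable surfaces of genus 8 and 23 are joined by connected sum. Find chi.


chi(Sigma_8) = 2 - 2*8 = -14
chi(Sigma_23) = 2 - 2*23 = -44
For surfaces: chi(A#B) = chi(A) + chi(B) - 2.
chi = -14 + -44 - 2 = -60

-60


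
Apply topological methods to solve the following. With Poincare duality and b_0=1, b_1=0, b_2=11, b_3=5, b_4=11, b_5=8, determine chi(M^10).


By Poincare duality b_k = b_{10-k}, so full Betti numbers: b_0=1, b_1=0, b_2=11, b_3=5, b_4=11, b_5=8, b_6=11, b_7=5, b_8=11, b_9=0, b_10=1.
chi = sum (-1)^k b_k = 28

28


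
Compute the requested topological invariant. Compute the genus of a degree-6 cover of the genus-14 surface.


For an n-sheeted cover: chi(E) = n * chi(B).
chi(Sigma_14) = 2 - 2*14 = -26.
chi(E) = 6 * (-26) = -156.
genus(E) = (2 - chi(E))/2 = (2 - (-156))/2 = 158/2 = 79

79


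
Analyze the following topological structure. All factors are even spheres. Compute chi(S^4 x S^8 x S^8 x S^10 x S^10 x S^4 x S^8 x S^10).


chi is multiplicative: chi(X x Y) = chi(X) chi(Y).
Each even-dim sphere has chi = 2. There are 8 factors.
chi = 2^8 = 256

256


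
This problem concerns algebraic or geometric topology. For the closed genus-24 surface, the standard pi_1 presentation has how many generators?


Standard presentation: pi_1(Sigma_g) = <a_1,b_1,...,a_g,b_g | [a_1,b_1]...[a_g,b_g] = 1>.
Number of generators = 2g = 2*24 = 48

48


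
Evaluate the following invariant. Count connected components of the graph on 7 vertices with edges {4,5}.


Run DFS/union-find over 7 vertices.
V = 7, E = 1.
Number of components = 6

6


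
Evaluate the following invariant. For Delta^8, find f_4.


Delta^8 has 8+1 vertices. A 4-face is a choice of 4+1 vertices.
f_4 = C(8+1, 4+1) = C(9,5) = 126

126


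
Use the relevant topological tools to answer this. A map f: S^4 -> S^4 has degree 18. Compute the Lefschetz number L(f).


On S^4: L(f) = tr(f_0*) + (-1)^4 tr(f_4*) = 1 + (-1)^4 * deg(f).
L(f) = 1 + (-1)^4 * 18 = 1 + 18 = 19

19


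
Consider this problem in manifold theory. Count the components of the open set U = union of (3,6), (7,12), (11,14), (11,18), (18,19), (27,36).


Sort and merge overlapping open intervals.
Merged: (3,6), (7,18), (18,19), (27,36).
Number of components = 4

4


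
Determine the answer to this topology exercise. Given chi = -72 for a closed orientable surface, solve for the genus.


chi = 2 - 2g for closed orientable surfaces.
-72 = 2 - 2g
2g = 2 - (-72) = 74
g = 37

37


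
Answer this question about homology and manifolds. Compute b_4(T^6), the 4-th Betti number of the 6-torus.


By the Kunneth formula, b_k(T^n) = C(n,k).
b_4(T^6) = C(6,4).
C(6,4) = 6!/(4!*2!) = 15

15


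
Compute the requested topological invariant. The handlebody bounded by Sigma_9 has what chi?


A genus-g handlebody deformation retracts to a wedge of g circles.
chi(vee_g S^1) = 1 - g.
chi(H_9) = 1 - 9 = -8

-8


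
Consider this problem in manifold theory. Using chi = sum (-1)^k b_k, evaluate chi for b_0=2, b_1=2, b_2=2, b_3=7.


chi = sum_k (-1)^k b_k.
= (2) + (-2) + (2) + (-7)
= -5

-5


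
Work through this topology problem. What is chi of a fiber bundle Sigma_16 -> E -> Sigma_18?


For a fiber bundle F -> E -> B (with CW structure): chi(E) = chi(B) * chi(F).
chi(Sigma_18) = -34, chi(Sigma_16) = -30.
chi(E) = (-34) * (-30) = 1020

1020


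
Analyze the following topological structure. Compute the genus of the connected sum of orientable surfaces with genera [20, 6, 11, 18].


Genus is additive under connected sum of orientable surfaces.
g = 20 + 6 + 11 + 18 = 55

55


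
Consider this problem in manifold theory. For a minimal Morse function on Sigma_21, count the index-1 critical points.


A perfect Morse function has m_k = b_k.
For Sigma_21: b_0=1, b_1=2g=42, b_2=1.
Saddles m_1 = 2g = 42

42


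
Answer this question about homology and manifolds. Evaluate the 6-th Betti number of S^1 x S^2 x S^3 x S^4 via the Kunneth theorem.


Each S^d has Poincare polynomial 1 + t^d.
The product S^1 x S^2 x S^3 x S^4 has Poincare polynomial prod(1+t^d_i).
Expanding: b_0=1, b_1=1, b_2=1, b_3=2, b_4=2, b_5=2, b_6=2, b_7=2, b_8=1, b_9=1, b_10=1.
b_6 = 2

2


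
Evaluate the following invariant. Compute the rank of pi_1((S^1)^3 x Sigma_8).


pi_1(A x B) = pi_1(A) x pi_1(B); rank of abelianization = b_1.
b_1(T^3) = 3, b_1(Sigma_8) = 2*8 = 16.
b_1(product) = 3 + 16 = 19

19


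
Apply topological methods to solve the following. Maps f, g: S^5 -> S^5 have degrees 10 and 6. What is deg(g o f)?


Degree is multiplicative under composition: deg(g o f) = deg(g) * deg(f).
= 6 * 10 = 60

60


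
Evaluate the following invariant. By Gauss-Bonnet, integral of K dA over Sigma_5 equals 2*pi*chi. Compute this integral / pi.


Gauss-Bonnet: integral K dA = 2*pi*chi(M).
chi(Sigma_5) = 2 - 2*5 = -8.
(integral K dA)/pi = 2*chi = 2*(-8) = -16

-16


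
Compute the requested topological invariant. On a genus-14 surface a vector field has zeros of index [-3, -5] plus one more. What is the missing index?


Poincare-Hopf: sum of indices = chi(M).
chi(Sigma_14) = 2 - 2*14 = -26.
Sum of known indices = -8.
x = chi - (sum known) = -26 - (-8) = -18

-18


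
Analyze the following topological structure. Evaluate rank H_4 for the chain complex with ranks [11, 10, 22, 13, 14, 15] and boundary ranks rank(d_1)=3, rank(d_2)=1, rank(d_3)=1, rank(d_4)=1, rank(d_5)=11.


rank H_k = rank(ker d_k) - rank(im d_{k+1}).
rank(ker d_4) = rank(C_4) - rank(d_4) = 14 - 1 = 13.
rank(im d_{4+1}) = 11.
rank H_4 = 13 - 11 = 2

2


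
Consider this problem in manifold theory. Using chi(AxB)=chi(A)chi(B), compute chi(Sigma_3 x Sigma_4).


chi(Sigma_3) = 2 - 2*3 = -4
chi(Sigma_4) = 2 - 2*4 = -6
chi(product) = (-4) * (-6) = 24

24


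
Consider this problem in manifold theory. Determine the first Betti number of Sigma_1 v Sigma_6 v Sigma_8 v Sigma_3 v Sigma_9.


For a wedge X v Y: reduced H_k(X v Y) = H_k(X) + H_k(Y).
Each Sigma_g contributes b_1 = 2g.
b_1 = 2 + 12 + 16 + 6 + 18 = 54

54


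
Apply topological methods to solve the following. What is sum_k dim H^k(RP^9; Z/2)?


H^k(RP^9; Z/2) = Z/2 for each 0 <= k <= 9.
Total dimension = 9 + 1 = 10

10


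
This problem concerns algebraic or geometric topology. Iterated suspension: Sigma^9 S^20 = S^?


Each suspension raises dimension by 1: Sigma S^n = S^{n+1}.
Sigma^9 S^20 = S^{20+9} = S^29

29


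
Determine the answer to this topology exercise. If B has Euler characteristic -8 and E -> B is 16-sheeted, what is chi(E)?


For a finite covering: chi(E) = (number of sheets) * chi(B).
chi(E) = 16 * (-8) = -128

-128


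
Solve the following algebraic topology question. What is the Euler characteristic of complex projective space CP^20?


CP^20 has one cell in each even dimension 0, 2, ..., 2*20 (20+1 cells total).
All cells are even-dimensional, so chi = number of cells.
chi = 20 + 1 = 21

21


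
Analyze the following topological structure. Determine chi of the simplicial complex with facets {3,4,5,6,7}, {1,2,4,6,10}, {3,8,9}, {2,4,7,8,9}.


Enumerate all faces; f-vector: f_0=10, f_1=29, f_2=31, f_3=15, f_4=3.
chi = sum (-1)^k f_k = 0

0


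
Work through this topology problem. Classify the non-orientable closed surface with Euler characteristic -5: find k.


chi = 2 - k for closed non-orientable surfaces with k crosscaps.
-5 = 2 - k
k = 2 - (-5) = 7

7


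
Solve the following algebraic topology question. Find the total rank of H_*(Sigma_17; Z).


For Sigma_17: b_0 = 1, b_1 = 2g = 34, b_2 = 1.
Total = 1 + 34 + 1 = 36

36


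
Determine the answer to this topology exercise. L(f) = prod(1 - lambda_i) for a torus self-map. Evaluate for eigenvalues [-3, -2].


For a torus self-map: L(f) = det(I - A) where A acts on H_1.
L(f) = (1--3) * (1--2) = 4 * 3 = 12

12


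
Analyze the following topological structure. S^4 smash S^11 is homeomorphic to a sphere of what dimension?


S^m ^ S^n = S^{m+n}.
k = 4 + 11 = 15

15
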